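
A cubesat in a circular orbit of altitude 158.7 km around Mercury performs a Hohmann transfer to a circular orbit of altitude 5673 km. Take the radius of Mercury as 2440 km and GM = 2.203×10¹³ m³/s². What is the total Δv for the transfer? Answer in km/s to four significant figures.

r₁ = 2440 + 158.7 = 2598.7 km = 2.5987×10⁶ m.
r₂ = 2440 + 5673 = 8113.0 km = 8.1130×10⁶ m.
Transfer ellipse a_t = (r₁ + r₂)/2 = 5.356×10⁶ m.
At r₁: circular v_c1 = √(μ/r₁) = 2912 m/s; transfer-periherm v_p = √[μ(2/r₁ − 1/a_t)] = 3583 m/s.
Δv₁ = v_p − v_c1 = 671.9 m/s.
At r₂: circular v_c2 = √(μ/r₂) = 1648 m/s; transfer-apoherm v_a = √[μ(2/r₂ − 1/a_t)] = 1148 m/s.
Δv₂ = v_c2 − v_a = 500.0 m/s.
Total Δv = Δv₁ + Δv₂ = 1172 m/s = 1.172 km/s.

Δv_total ≈ 1.172 km/s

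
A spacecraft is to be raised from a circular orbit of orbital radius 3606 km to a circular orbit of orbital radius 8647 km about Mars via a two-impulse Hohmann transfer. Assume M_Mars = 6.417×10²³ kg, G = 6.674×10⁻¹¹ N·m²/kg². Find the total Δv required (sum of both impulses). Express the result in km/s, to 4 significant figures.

μ = GM = 6.674×10⁻¹¹ × 6.417×10²³ = 4.283×10¹³ m³/s².
r₁ = 3606 km = 3.606×10⁶ m.
r₂ = 8647 km = 8.647×10⁶ m.
Transfer ellipse a_t = (r₁ + r₂)/2 = 6.126×10⁶ m.
At r₁: circular v_c1 = √(μ/r₁) = 3446 m/s; transfer-periapsis v_p = √[μ(2/r₁ − 1/a_t)] = 4094 m/s.
Δv₁ = v_p − v_c1 = 648.0 m/s.
At r₂: circular v_c2 = √(μ/r₂) = 2225 m/s; transfer-apoapsis v_a = √[μ(2/r₂ − 1/a_t)] = 1707 m/s.
Δv₂ = v_c2 − v_a = 518.1 m/s.
Total Δv = Δv₁ + Δv₂ = 1166 m/s = 1.166 km/s.

Δv_total ≈ 1.166 km/s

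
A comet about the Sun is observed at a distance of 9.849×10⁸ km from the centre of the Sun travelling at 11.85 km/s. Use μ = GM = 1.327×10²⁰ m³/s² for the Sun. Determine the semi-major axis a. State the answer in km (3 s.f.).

a ≈ 1.03×10⁹ km

r = 9.849×10¹¹ m.
Vis-viva rearranged: 1/a = 2/r − v²/μ = 2.031×10⁻¹² − 1.058×10⁻¹² = 9.725×10⁻¹³ m⁻¹.
a = 1.028×10¹² m = 1.0283×10⁹ km.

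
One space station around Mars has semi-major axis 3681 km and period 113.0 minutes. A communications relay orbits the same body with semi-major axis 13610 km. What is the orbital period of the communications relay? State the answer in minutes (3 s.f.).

Kepler's third law: T² ∝ a³, so T₂ = T₁ (a₂/a₁)^(3/2).
a₂/a₁ = 3.697, (a₂/a₁)^(3/2) = 7.109.
T₂ = 113.0 × 7.109 = 803.4 minutes.

T₂ ≈ 803 minutes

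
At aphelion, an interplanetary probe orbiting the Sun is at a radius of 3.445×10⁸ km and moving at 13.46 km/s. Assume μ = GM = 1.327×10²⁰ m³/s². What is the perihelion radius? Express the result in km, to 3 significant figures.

perihelion radius ≈ 1.06×10⁸ km

r_a = 3.445×10¹¹ m.
Specific energy ε = v²/2 − μ/r = -2.946×10⁸ J/kg, so a = −μ/(2ε) = 2.252×10¹¹ m.
The apsides satisfy r_p + r_a = 2a, so the perihelion radius is 2a − r_a = 1.059×10¹¹ m = 1.0593×10⁸ km.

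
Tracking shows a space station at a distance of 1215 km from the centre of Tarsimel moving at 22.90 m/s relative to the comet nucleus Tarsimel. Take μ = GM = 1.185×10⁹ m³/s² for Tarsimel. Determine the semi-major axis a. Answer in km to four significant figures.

a ≈ 830.9 km

r = 1.215×10⁶ m.
Specific orbital energy ε = v²/2 − μ/r = (22.90)²/2 − 1.185×10⁹/1.215×10⁶ = -7.131×10² J/kg.
Since ε = −μ/(2a), a = −μ/(2ε) = 8.309×10⁵ m = 830.88 km.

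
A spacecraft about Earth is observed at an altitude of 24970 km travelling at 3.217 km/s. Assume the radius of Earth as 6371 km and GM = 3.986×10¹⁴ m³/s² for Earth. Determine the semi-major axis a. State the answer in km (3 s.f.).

r = 6371 + 24970 = 31341 km = 3.134×10⁷ m.
Vis-viva rearranged: 1/a = 2/r − v²/μ = 6.381×10⁻⁸ − 2.596×10⁻⁸ = 3.785×10⁻⁸ m⁻¹.
a = 2.642×10⁷ m = 26420 km.

a ≈ 26400 km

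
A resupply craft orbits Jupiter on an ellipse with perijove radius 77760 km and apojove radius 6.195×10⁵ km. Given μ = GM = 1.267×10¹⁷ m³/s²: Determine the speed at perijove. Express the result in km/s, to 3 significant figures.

v ≈ 53.8 km/s

Semi-major axis a = (r_p + r_a)/2 = 3.4863×10⁵ km = 3.486×10⁸ m.
Vis-viva: v² = μ(2/r − 1/a) = 1.267×10¹⁷ × (2.572×10⁻⁸ − 2.868×10⁻⁹) = 2.895×10⁹ m²/s².
v = 53810 m/s = 53.81 km/s.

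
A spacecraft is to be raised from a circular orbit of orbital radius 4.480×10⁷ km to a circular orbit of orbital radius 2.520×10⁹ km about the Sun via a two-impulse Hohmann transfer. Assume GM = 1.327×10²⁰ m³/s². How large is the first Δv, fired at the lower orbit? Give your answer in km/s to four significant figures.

r₁ = 4.480×10⁷ km = 4.480×10¹⁰ m.
r₂ = 2.520×10⁹ km = 2.520×10¹² m.
Transfer ellipse a_t = (r₁ + r₂)/2 = 1.282×10¹² m.
At r₁: circular v_c1 = √(μ/r₁) = 54420 m/s; transfer-perihelion v_p = √[μ(2/r₁ − 1/a_t)] = 76290 m/s.
Δv₁ = v_p − v_c1 = 21870 m/s.
= 21.87 km/s.

Δv ≈ 21.87 km/s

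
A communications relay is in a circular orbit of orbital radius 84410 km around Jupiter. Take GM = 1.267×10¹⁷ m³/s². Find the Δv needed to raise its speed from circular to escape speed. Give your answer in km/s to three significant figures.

Δv ≈ 16.0 km/s

r = 84410 km = 8.441×10⁷ m.
Circular speed v_c = √(μ/r) = 38740 m/s.
Escape speed v_esc = √(2μ/r) = √2 × v_c = 54790 m/s.
Δv = v_esc − v_c = 16050 m/s = 16.05 km/s.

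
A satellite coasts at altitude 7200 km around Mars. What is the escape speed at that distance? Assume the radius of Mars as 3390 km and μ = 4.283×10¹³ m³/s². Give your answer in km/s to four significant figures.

r = 3390 + 7200 = 10590 km = 1.0590×10⁷ m.
Escape speed v_esc = √(2μ/r) = √(2 × 4.283×10¹³ / 1.059×10⁷) = √(8.089×10⁶) = 2844 m/s.
= 2.844 km/s.

v_esc ≈ 2.844 km/s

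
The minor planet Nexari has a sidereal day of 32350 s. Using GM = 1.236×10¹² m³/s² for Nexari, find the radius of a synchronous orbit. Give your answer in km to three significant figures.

A synchronous orbit has period T, so by Kepler's third law a = (μT²/4π²)^(1/3).
μT²/4π² = 1.236×10¹² × (3.235×10⁴)² / 39.48 = 3.276×10¹⁹ m³.
a = 3.200×10⁶ m = 3199.9 km.

r_sync ≈ 3200 km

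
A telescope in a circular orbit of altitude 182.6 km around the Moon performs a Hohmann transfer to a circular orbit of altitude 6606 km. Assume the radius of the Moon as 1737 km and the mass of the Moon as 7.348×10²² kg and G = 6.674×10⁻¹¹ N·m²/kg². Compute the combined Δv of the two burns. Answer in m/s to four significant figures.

μ = GM = 6.674×10⁻¹¹ × 7.348×10²² = 4.904×10¹² m³/s².
r₁ = 1737 + 182.6 = 1919.6 km = 1.9196×10⁶ m.
r₂ = 1737 + 6606 = 8343.0 km = 8.3430×10⁶ m.
Transfer ellipse a_t = (r₁ + r₂)/2 = 5.131×10⁶ m.
At r₁: circular v_c1 = √(μ/r₁) = 1598 m/s; transfer-perilune v_p = √[μ(2/r₁ − 1/a_t)] = 2038 m/s.
Δv₁ = v_p − v_c1 = 439.7 m/s.
At r₂: circular v_c2 = √(μ/r₂) = 766.7 m/s; transfer-apolune v_a = √[μ(2/r₂ − 1/a_t)] = 468.9 m/s.
Δv₂ = v_c2 − v_a = 297.8 m/s.
Total Δv = Δv₁ + Δv₂ = 737.5 m/s.

Δv_total ≈ 737.5 m/s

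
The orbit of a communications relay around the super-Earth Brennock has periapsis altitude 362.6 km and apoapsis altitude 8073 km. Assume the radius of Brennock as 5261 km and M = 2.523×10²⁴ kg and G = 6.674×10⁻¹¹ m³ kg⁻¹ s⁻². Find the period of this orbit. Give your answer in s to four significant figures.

T ≈ 14130 s

μ = GM = 6.674×10⁻¹¹ × 2.523×10²⁴ = 1.684×10¹⁴ m³/s².
r_p = 5261 + 362.6 = 5623.6 km = 5.6236×10⁶ m.
r_a = 5261 + 8073 = 13334 km = 1.3334×10⁷ m.
Semi-major axis a = (r_p + r_a)/2 = (5623.6 + 13334)/2 = 9478.8 km = 9.479×10⁶ m.
By Kepler's third law T = 2π√(a³/μ) = 2π × 2.249×10³ = 1.413×10⁴ s.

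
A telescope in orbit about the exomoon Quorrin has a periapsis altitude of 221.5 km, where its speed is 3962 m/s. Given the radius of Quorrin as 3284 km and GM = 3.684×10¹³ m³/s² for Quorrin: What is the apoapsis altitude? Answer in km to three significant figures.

apoapsis altitude ≈ 7060 km

r_p = 3284 + 221.5 = 3505.5 km = 3.506×10⁶ m.
Specific energy ε = v²/2 − μ/r = -2.660×10⁶ J/kg, so a = −μ/(2ε) = 6.924×10⁶ m.
The apsides satisfy r_p + r_a = 2a, so the apoapsis radius is 2a − r_p = 1.034×10⁷ m = 10342 km.
Apoapsis altitude = 10342 − 3284 = 7057.6 km.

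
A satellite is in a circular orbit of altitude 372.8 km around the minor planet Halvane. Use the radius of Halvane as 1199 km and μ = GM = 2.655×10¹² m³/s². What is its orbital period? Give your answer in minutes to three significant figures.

r = 1199 + 372.8 = 1571.8 km = 1.5718×10⁶ m.
Kepler's third law: T = 2π√(r³/μ) = 2π√((1.572×10⁶)³ / 2.655×10¹²).
r³/μ = 1.463×10⁶ s², so T = 2π × 1.209×10³ = 7.599×10³ s.
Converting: 7.599×10³ s ÷ 60.00 = 126.6 minutes.

T ≈ 127 minutes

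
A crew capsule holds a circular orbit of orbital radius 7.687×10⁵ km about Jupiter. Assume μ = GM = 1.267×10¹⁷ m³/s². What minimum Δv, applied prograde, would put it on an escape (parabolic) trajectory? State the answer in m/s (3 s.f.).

Δv ≈ 5320 m/s

r = 7.687×10⁵ km = 7.687×10⁸ m.
Circular speed v_c = √(μ/r) = 12840 m/s.
Escape speed v_esc = √(2μ/r) = √2 × v_c = 18160 m/s.
Δv = v_esc − v_c = 5318 m/s.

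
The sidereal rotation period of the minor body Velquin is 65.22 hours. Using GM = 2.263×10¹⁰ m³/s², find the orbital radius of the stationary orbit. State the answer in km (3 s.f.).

T = 65.22 hours = 2.348×10⁵ s.
A synchronous orbit has period T, so by Kepler's third law a = (μT²/4π²)^(1/3).
μT²/4π² = 2.263×10¹⁰ × (2.348×10⁵)² / 39.48 = 3.160×10¹⁹ m³.
a = 3.162×10⁶ m = 3161.5 km.

r_sync ≈ 3160 km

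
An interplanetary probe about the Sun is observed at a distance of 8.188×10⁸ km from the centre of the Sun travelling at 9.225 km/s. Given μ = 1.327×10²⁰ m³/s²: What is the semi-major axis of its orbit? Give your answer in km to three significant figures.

r = 8.188×10¹¹ m.
Vis-viva rearranged: 1/a = 2/r − v²/μ = 2.443×10⁻¹² − 6.413×10⁻¹³ = 1.801×10⁻¹² m⁻¹.
a = 5.552×10¹¹ m = 5.5516×10⁸ km.

a ≈ 5.55×10⁸ km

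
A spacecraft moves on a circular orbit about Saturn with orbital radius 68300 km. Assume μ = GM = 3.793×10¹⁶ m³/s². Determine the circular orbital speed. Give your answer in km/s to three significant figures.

v ≈ 23.6 km/s

r = 68300 km = 6.830×10⁷ m.
For a circular orbit v = √(μ/r) = √(3.793×10¹⁶ / 6.830×10⁷) = √(5.553×10⁸) = 23570 m/s.
That is 23.57 km/s.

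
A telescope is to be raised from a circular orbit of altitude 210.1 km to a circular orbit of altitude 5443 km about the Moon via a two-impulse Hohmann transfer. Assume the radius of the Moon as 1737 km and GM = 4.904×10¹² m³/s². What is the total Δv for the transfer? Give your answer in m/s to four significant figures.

Δv_total ≈ 690.2 m/s

r₁ = 1737 + 210.1 = 1947.1 km = 1.9471×10⁶ m.
r₂ = 1737 + 5443 = 7180.0 km = 7.1800×10⁶ m.
Transfer ellipse a_t = (r₁ + r₂)/2 = 4.564×10⁶ m.
At r₁: circular v_c1 = √(μ/r₁) = 1587 m/s; transfer-perilune v_p = √[μ(2/r₁ − 1/a_t)] = 1991 m/s.
Δv₁ = v_p − v_c1 = 403.6 m/s.
At r₂: circular v_c2 = √(μ/r₂) = 826.4 m/s; transfer-apolune v_a = √[μ(2/r₂ − 1/a_t)] = 539.8 m/s.
Δv₂ = v_c2 − v_a = 286.6 m/s.
Total Δv = Δv₁ + Δv₂ = 690.2 m/s.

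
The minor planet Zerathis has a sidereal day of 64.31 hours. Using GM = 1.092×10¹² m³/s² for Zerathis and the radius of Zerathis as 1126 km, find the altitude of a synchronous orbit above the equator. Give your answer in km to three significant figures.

T = 64.31 hours = 2.315×10⁵ s.
A synchronous orbit has period T, so by Kepler's third law a = (μT²/4π²)^(1/3).
μT²/4π² = 1.092×10¹² × (2.315×10⁵)² / 39.48 = 1.483×10²¹ m³.
a = 1.140×10⁷ m = 11403 km.
Altitude h = a − R = 11403 − 1126 = 10277 km.

h_sync ≈ 10300 km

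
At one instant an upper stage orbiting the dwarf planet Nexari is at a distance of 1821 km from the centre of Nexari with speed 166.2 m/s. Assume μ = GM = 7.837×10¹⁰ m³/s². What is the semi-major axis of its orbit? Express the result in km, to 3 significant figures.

a ≈ 1340 km

r = 1.821×10⁶ m.
Specific orbital energy ε = v²/2 − μ/r = (166.2)²/2 − 7.837×10¹⁰/1.821×10⁶ = -2.923×10⁴ J/kg.
Since ε = −μ/(2a), a = −μ/(2ε) = 1.341×10⁶ m = 1340.8 km.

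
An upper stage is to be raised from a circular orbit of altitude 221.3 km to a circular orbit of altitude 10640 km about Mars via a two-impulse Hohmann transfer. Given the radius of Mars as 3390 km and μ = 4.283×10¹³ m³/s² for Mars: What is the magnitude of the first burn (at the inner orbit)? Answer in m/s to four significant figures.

r₁ = 3390 + 221.3 = 3611.3 km = 3.6113×10⁶ m.
r₂ = 3390 + 10640 = 14030 km = 1.4030×10⁷ m.
Transfer ellipse a_t = (r₁ + r₂)/2 = 8.821×10⁶ m.
At r₁: circular v_c1 = √(μ/r₁) = 3444 m/s; transfer-periapsis v_p = √[μ(2/r₁ − 1/a_t)] = 4343 m/s.
Δv₁ = v_p − v_c1 = 899.5 m/s.

Δv ≈ 899.5 m/s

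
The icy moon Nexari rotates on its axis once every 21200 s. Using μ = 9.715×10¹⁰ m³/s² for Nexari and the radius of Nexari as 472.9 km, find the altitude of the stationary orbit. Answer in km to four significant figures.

A synchronous orbit has period T, so by Kepler's third law a = (μT²/4π²)^(1/3).
μT²/4π² = 9.715×10¹⁰ × (2.120×10⁴)² / 39.48 = 1.106×10¹⁸ m³.
a = 1.034×10⁶ m = 1034.2 km.
Altitude h = a − R = 1034.2 − 472.9 = 561.25 km.

h_sync ≈ 561.3 km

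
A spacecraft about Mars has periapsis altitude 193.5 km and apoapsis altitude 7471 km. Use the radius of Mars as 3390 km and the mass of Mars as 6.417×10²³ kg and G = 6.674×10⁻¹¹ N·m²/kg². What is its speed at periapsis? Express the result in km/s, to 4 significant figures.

μ = GM = 6.674×10⁻¹¹ × 6.417×10²³ = 4.283×10¹³ m³/s².
r_p = 3390 + 193.5 = 3583.5 km = 3.5835×10⁶ m.
r_a = 3390 + 7471 = 10861 km = 1.0861×10⁷ m.
Semi-major axis a = (r_p + r_a)/2 = 7222.2 km = 7.222×10⁶ m.
Vis-viva: v² = μ(2/r − 1/a) = 4.283×10¹³ × (5.581×10⁻⁷ − 1.385×10⁻⁷) = 1.797×10⁷ m²/s².
v = 4239 m/s = 4.239 km/s.

v ≈ 4.239 km/s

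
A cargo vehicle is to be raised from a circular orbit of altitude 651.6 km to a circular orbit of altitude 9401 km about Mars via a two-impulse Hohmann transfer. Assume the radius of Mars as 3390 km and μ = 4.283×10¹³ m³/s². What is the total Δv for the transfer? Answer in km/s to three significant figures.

Δv_total ≈ 1.32 km/s

r₁ = 3390 + 651.6 = 4041.6 km = 4.0416×10⁶ m.
r₂ = 3390 + 9401 = 12791 km = 1.2791×10⁷ m.
Transfer ellipse a_t = (r₁ + r₂)/2 = 8.416×10⁶ m.
At r₁: circular v_c1 = √(μ/r₁) = 3255 m/s; transfer-periapsis v_p = √[μ(2/r₁ − 1/a_t)] = 4013 m/s.
Δv₁ = v_p − v_c1 = 757.8 m/s.
At r₂: circular v_c2 = √(μ/r₂) = 1830 m/s; transfer-apoapsis v_a = √[μ(2/r₂ − 1/a_t)] = 1268 m/s.
Δv₂ = v_c2 − v_a = 561.8 m/s.
Total Δv = Δv₁ + Δv₂ = 1320 m/s = 1.320 km/s.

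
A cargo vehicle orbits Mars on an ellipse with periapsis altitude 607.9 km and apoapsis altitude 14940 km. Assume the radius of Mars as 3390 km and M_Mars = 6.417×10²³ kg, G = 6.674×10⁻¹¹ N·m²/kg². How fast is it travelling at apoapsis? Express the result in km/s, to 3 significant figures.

v ≈ 0.915 km/s

μ = GM = 6.674×10⁻¹¹ × 6.417×10²³ = 4.283×10¹³ m³/s².
r_p = 3390 + 607.9 = 3997.9 km = 3.9979×10⁶ m.
r_a = 3390 + 14940 = 18330 km = 1.8330×10⁷ m.
Semi-major axis a = (r_p + r_a)/2 = 11164 km = 1.116×10⁷ m.
Vis-viva: v² = μ(2/r − 1/a) = 4.283×10¹³ × (1.091×10⁻⁷ − 8.957×10⁻⁸) = 8.367×10⁵ m²/s².
v = 914.7 m/s = 0.9147 km/s.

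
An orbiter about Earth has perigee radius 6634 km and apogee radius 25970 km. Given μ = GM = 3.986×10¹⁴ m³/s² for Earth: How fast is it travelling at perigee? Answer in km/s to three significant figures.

Semi-major axis a = (r_p + r_a)/2 = 16302 km = 1.630×10⁷ m.
Vis-viva: v² = μ(2/r − 1/a) = 3.986×10¹⁴ × (3.015×10⁻⁷ − 6.134×10⁻⁸) = 9.572×10⁷ m²/s².
v = 9784 m/s = 9.784 km/s.

v ≈ 9.78 km/s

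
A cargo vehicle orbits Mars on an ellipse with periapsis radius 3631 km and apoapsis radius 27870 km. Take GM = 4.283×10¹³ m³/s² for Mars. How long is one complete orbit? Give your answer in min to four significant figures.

Semi-major axis a = (r_p + r_a)/2 = (3631.0 + 27870)/2 = 15750 km = 1.575×10⁷ m.
By Kepler's third law T = 2π√(a³/μ) = 2π × 9.551×10³ = 6.001×10⁴ s.
= 1000 min.

T ≈ 1000 min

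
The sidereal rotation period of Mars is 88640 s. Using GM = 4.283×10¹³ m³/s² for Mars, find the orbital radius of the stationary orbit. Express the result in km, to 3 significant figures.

A synchronous orbit has period T, so by Kepler's third law a = (μT²/4π²)^(1/3).
μT²/4π² = 4.283×10¹³ × (8.864×10⁴)² / 39.48 = 8.524×10²¹ m³.
a = 2.043×10⁷ m = 20428 km.

r_sync ≈ 20400 km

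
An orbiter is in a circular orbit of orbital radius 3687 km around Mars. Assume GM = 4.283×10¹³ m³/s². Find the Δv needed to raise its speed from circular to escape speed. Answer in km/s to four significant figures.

r = 3687 km = 3.687×10⁶ m.
Circular speed v_c = √(μ/r) = 3408 m/s.
Escape speed v_esc = √(2μ/r) = √2 × v_c = 4820 m/s.
Δv = v_esc − v_c = 1412 m/s = 1.412 km/s.

Δv ≈ 1.412 km/s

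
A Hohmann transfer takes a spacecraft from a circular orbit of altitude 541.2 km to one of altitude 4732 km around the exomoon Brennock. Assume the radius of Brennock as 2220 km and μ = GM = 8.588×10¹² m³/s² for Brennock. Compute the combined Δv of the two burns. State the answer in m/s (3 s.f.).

Δv_total ≈ 620 m/s

r₁ = 2220 + 541.2 = 2761.2 km = 2.7612×10⁶ m.
r₂ = 2220 + 4732 = 6952.0 km = 6.9520×10⁶ m.
Transfer ellipse a_t = (r₁ + r₂)/2 = 4.857×10⁶ m.
At r₁: circular v_c1 = √(μ/r₁) = 1764 m/s; transfer-periapsis v_p = √[μ(2/r₁ − 1/a_t)] = 2110 m/s.
Δv₁ = v_p − v_c1 = 346.4 m/s.
At r₂: circular v_c2 = √(μ/r₂) = 1111 m/s; transfer-apoapsis v_a = √[μ(2/r₂ − 1/a_t)] = 838.1 m/s.
Δv₂ = v_c2 − v_a = 273.4 m/s.
Total Δv = Δv₁ + Δv₂ = 619.8 m/s.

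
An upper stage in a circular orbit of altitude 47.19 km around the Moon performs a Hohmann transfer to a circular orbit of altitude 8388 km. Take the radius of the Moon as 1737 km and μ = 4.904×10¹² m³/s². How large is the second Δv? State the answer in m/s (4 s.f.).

r₁ = 1737 + 47.19 = 1784.2 km = 1.7842×10⁶ m.
r₂ = 1737 + 8388 = 10125 km = 1.0125×10⁷ m.
Transfer ellipse a_t = (r₁ + r₂)/2 = 5.955×10⁶ m.
At r₁: circular v_c1 = √(μ/r₁) = 1658 m/s; transfer-perilune v_p = √[μ(2/r₁ − 1/a_t)] = 2162 m/s.
At r₂: circular v_c2 = √(μ/r₂) = 695.9 m/s; transfer-apolune v_a = √[μ(2/r₂ − 1/a_t)] = 381.0 m/s.
Δv₂ = v_c2 − v_a = 315.0 m/s.

Δv ≈ 315.0 m/s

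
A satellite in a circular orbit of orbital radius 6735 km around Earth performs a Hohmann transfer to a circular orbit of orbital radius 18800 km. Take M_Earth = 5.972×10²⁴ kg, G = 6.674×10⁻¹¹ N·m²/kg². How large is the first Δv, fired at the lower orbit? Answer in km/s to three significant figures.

μ = GM = 6.674×10⁻¹¹ × 5.972×10²⁴ = 3.986×10¹⁴ m³/s².
r₁ = 6735 km = 6.735×10⁶ m.
r₂ = 18800 km = 1.880×10⁷ m.
Transfer ellipse a_t = (r₁ + r₂)/2 = 1.277×10⁷ m.
At r₁: circular v_c1 = √(μ/r₁) = 7693 m/s; transfer-perigee v_p = √[μ(2/r₁ − 1/a_t)] = 9335 m/s.
Δv₁ = v_p − v_c1 = 1642 m/s.
= 1.642 km/s.

Δv ≈ 1.64 km/s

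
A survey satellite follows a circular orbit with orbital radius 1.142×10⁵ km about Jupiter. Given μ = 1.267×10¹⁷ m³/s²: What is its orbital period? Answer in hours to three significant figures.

T ≈ 5.98 hours

r = 1.142×10⁵ km = 1.142×10⁸ m.
Kepler's third law: T = 2π√(r³/μ) = 2π√((1.142×10⁸)³ / 1.267×10¹⁷).
r³/μ = 1.175×10⁷ s², so T = 2π × 3.429×10³ = 2.154×10⁴ s.
Converting: 2.154×10⁴ s ÷ 3600 = 5.984 hours.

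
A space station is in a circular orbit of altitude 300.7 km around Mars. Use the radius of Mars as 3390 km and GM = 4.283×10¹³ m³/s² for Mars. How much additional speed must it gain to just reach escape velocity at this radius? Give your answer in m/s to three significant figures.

r = 3390 + 300.7 = 3690.7 km = 3.6907×10⁶ m.
Circular speed v_c = √(μ/r) = 3407 m/s.
Escape speed v_esc = √(2μ/r) = √2 × v_c = 4818 m/s.
Δv = v_esc − v_c = 1411 m/s.

Δv ≈ 1410 m/s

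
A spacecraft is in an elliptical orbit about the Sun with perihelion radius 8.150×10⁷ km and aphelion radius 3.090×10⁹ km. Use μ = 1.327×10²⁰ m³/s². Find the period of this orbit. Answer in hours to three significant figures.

Semi-major axis a = (r_p + r_a)/2 = (8.1500×10⁷ + 3.0900×10⁹)/2 = 1.5858×10⁹ km = 1.586×10¹² m.
By Kepler's third law T = 2π√(a³/μ) = 2π × 1.733×10⁸ = 1.089×10⁹ s.
= 3.025×10⁵ hours.

T ≈ 303000 hours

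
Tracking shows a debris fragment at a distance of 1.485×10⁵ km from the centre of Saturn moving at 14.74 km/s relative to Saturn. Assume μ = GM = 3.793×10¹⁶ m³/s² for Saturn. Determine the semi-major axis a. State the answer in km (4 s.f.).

r = 1.485×10⁸ m.
Vis-viva rearranged: 1/a = 2/r − v²/μ = 1.347×10⁻⁸ − 5.728×10⁻⁹ = 7.740×10⁻⁹ m⁻¹.
a = 1.292×10⁸ m = 1.2920×10⁵ km.

a ≈ 1.292×10⁵ km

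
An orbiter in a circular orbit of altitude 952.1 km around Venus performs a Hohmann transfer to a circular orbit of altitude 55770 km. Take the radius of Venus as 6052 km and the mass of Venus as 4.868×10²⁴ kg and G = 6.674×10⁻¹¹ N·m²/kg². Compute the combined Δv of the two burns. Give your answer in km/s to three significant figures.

Δv_total ≈ 3.58 km/s

μ = GM = 6.674×10⁻¹¹ × 4.868×10²⁴ = 3.249×10¹⁴ m³/s².
r₁ = 6052 + 952.1 = 7004.1 km = 7.0041×10⁶ m.
r₂ = 6052 + 55770 = 61822 km = 6.1822×10⁷ m.
Transfer ellipse a_t = (r₁ + r₂)/2 = 3.441×10⁷ m.
At r₁: circular v_c1 = √(μ/r₁) = 6811 m/s; transfer-periapsis v_p = √[μ(2/r₁ − 1/a_t)] = 9129 m/s.
Δv₁ = v_p − v_c1 = 2318 m/s.
At r₂: circular v_c2 = √(μ/r₂) = 2292 m/s; transfer-apoapsis v_a = √[μ(2/r₂ − 1/a_t)] = 1034 m/s.
Δv₂ = v_c2 − v_a = 1258 m/s.
Total Δv = Δv₁ + Δv₂ = 3576 m/s = 3.576 km/s.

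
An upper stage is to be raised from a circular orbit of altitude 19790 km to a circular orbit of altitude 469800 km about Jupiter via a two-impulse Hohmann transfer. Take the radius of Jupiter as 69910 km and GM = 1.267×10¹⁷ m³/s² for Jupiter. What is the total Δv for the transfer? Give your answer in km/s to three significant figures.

r₁ = 69910 + 19790 = 89700 km = 8.9700×10⁷ m.
r₂ = 69910 + 469800 = 539710 km = 5.3971×10⁸ m.
Transfer ellipse a_t = (r₁ + r₂)/2 = 3.147×10⁸ m.
At r₁: circular v_c1 = √(μ/r₁) = 37580 m/s; transfer-perijove v_p = √[μ(2/r₁ − 1/a_t)] = 49220 m/s.
Δv₁ = v_p − v_c1 = 11630 m/s.
At r₂: circular v_c2 = √(μ/r₂) = 15320 m/s; transfer-apojove v_a = √[μ(2/r₂ − 1/a_t)] = 8180 m/s.
Δv₂ = v_c2 − v_a = 7142 m/s.
Total Δv = Δv₁ + Δv₂ = 18780 m/s = 18.78 km/s.

Δv_total ≈ 18.8 km/s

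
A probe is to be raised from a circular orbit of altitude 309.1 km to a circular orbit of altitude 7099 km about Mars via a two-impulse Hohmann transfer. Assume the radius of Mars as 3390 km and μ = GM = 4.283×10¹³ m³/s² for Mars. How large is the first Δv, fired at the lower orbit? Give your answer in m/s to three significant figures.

Δv ≈ 735 m/s

r₁ = 3390 + 309.1 = 3699.1 km = 3.6991×10⁶ m.
r₂ = 3390 + 7099 = 10489 km = 1.0489×10⁷ m.
Transfer ellipse a_t = (r₁ + r₂)/2 = 7.094×10⁶ m.
At r₁: circular v_c1 = √(μ/r₁) = 3403 m/s; transfer-periapsis v_p = √[μ(2/r₁ − 1/a_t)] = 4138 m/s.
Δv₁ = v_p − v_c1 = 734.9 m/s.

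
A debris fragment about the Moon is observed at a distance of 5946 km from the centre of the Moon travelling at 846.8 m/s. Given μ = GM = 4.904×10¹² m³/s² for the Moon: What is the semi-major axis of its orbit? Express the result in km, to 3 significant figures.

r = 5.946×10⁶ m.
Specific orbital energy ε = v²/2 − μ/r = (846.8)²/2 − 4.904×10¹²/5.946×10⁶ = -4.662×10⁵ J/kg.
Since ε = −μ/(2a), a = −μ/(2ε) = 5.259×10⁶ m = 5259.3 km.

a ≈ 5260 km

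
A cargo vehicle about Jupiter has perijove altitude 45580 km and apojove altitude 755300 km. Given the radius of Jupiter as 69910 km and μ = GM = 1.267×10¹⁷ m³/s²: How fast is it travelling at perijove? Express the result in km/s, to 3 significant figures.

r_p = 69910 + 45580 = 115490 km = 1.1549×10⁸ m.
r_a = 69910 + 755300 = 825210 km = 8.2521×10⁸ m.
Semi-major axis a = (r_p + r_a)/2 = 4.7035×10⁵ km = 4.704×10⁸ m.
Vis-viva: v² = μ(2/r − 1/a) = 1.267×10¹⁷ × (1.732×10⁻⁸ − 2.126×10⁻⁹) = 1.925×10⁹ m²/s².
v = 43870 m/s = 43.87 km/s.

v ≈ 43.9 km/s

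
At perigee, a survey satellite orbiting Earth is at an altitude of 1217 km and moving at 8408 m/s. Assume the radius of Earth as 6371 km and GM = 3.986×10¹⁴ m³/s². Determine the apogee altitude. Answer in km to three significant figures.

apogee altitude ≈ 9240 km

r_p = 6371 + 1217 = 7588.0 km = 7.588×10⁶ m.
Specific energy ε = v²/2 − μ/r = -1.718×10⁷ J/kg, so a = −μ/(2ε) = 1.160×10⁷ m.
The apsides satisfy r_p + r_a = 2a, so the apogee radius is 2a − r_p = 1.561×10⁷ m = 15609 km.
Apogee altitude = 15609 − 6371 = 9238.2 km.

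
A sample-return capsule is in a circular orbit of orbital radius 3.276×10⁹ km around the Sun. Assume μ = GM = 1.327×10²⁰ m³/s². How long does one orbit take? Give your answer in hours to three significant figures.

r = 3.276×10⁹ km = 3.276×10¹² m.
Kepler's third law: T = 2π√(r³/μ) = 2π√((3.276×10¹²)³ / 1.327×10²⁰).
r³/μ = 2.649×10¹⁷ s², so T = 2π × 5.147×10⁸ = 3.234×10⁹ s.
Converting: 3.234×10⁹ s ÷ 3600 = 8.984×10⁵ hours.

T ≈ 898000 hours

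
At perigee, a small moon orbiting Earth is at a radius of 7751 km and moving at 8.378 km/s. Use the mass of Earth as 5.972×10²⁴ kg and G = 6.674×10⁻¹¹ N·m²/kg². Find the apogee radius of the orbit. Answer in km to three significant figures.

μ = GM = 6.674×10⁻¹¹ × 5.972×10²⁴ = 3.986×10¹⁴ m³/s².
r_p = 7.751×10⁶ m.
Specific energy ε = v²/2 − μ/r = -1.633×10⁷ J/kg, so a = −μ/(2ε) = 1.221×10⁷ m.
The apsides satisfy r_p + r_a = 2a, so the apogee radius is 2a − r_p = 1.666×10⁷ m = 16662 km.

apogee radius ≈ 16700 km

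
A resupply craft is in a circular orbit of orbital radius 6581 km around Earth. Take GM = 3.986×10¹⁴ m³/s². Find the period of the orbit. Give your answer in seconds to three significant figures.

r = 6581 km = 6.581×10⁶ m.
Kepler's third law: T = 2π√(r³/μ) = 2π√((6.581×10⁶)³ / 3.986×10¹⁴).
r³/μ = 7.151×10⁵ s², so T = 2π × 8.456×10² = 5.313×10³ s.

T ≈ 5310 seconds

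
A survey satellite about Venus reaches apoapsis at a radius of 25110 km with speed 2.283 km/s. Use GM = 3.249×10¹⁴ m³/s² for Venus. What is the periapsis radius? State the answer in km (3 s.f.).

periapsis radius ≈ 6330 km

r_a = 2.511×10⁷ m.
Specific energy ε = v²/2 − μ/r = -1.033×10⁷ J/kg, so a = −μ/(2ε) = 1.572×10⁷ m.
The apsides satisfy r_p + r_a = 2a, so the periapsis radius is 2a − r_a = 6.333×10⁶ m = 6332.9 km.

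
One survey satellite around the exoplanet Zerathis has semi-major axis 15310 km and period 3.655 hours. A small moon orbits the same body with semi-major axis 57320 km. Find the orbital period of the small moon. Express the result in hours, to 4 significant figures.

Kepler's third law: T² ∝ a³, so T₂ = T₁ (a₂/a₁)^(3/2).
a₂/a₁ = 3.744, (a₂/a₁)^(3/2) = 7.244.
T₂ = 3.655 × 7.244 = 26.48 hours.

T₂ ≈ 26.48 hours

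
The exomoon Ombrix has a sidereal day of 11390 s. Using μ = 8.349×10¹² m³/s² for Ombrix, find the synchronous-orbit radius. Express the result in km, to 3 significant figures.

r_sync ≈ 3020 km

A synchronous orbit has period T, so by Kepler's third law a = (μT²/4π²)^(1/3).
μT²/4π² = 8.349×10¹² × (1.139×10⁴)² / 39.48 = 2.744×10¹⁹ m³.
a = 3.016×10⁶ m = 3016.1 km.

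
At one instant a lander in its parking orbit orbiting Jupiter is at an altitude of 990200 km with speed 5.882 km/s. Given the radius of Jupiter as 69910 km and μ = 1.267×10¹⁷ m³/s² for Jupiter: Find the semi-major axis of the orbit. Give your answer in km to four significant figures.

r = 69910 + 990200 = 1.0601×10⁶ km = 1.060×10⁹ m.
Specific orbital energy ε = v²/2 − μ/r = (5882)²/2 − 1.267×10¹⁷/1.060×10⁹ = -1.022×10⁸ J/kg.
Since ε = −μ/(2a), a = −μ/(2ε) = 6.198×10⁸ m = 6.1976×10⁵ km.

a ≈ 6.198×10⁵ km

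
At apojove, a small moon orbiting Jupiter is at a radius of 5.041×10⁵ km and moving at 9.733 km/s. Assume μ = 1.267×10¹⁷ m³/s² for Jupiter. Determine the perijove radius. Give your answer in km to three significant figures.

r_a = 5.041×10⁸ m.
Specific energy ε = v²/2 − μ/r = -2.040×10⁸ J/kg, so a = −μ/(2ε) = 3.106×10⁸ m.
The apsides satisfy r_p + r_a = 2a, so the perijove radius is 2a − r_a = 1.171×10⁸ m = 1.1706×10⁵ km.

perijove radius ≈ 1.17×10⁵ km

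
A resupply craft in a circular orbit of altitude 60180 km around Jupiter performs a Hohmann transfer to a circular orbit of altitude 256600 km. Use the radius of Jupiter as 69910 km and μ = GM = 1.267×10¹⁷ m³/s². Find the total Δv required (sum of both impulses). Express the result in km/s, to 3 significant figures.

r₁ = 69910 + 60180 = 130090 km = 1.3009×10⁸ m.
r₂ = 69910 + 256600 = 326510 km = 3.2651×10⁸ m.
Transfer ellipse a_t = (r₁ + r₂)/2 = 2.283×10⁸ m.
At r₁: circular v_c1 = √(μ/r₁) = 31210 m/s; transfer-perijove v_p = √[μ(2/r₁ − 1/a_t)] = 37320 m/s.
Δv₁ = v_p − v_c1 = 6114 m/s.
At r₂: circular v_c2 = √(μ/r₂) = 19700 m/s; transfer-apojove v_a = √[μ(2/r₂ − 1/a_t)] = 14870 m/s.
Δv₂ = v_c2 − v_a = 4829 m/s.
Total Δv = Δv₁ + Δv₂ = 10940 m/s = 10.94 km/s.

Δv_total ≈ 10.9 km/s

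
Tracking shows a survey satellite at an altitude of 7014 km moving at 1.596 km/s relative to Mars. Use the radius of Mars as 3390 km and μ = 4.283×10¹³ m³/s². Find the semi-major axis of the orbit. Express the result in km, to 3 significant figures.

r = 3390 + 7014 = 10404 km = 1.040×10⁷ m.
Specific orbital energy ε = v²/2 − μ/r = (1596)²/2 − 4.283×10¹³/1.040×10⁷ = -2.843×10⁶ J/kg.
Since ε = −μ/(2a), a = −μ/(2ε) = 7.532×10⁶ m = 7532.3 km.

a ≈ 7530 km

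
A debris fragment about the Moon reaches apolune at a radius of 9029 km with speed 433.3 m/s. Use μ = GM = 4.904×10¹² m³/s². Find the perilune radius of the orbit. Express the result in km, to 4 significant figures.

perilune radius ≈ 1887 km

r_a = 9.029×10⁶ m.
Specific energy ε = v²/2 − μ/r = -4.493×10⁵ J/kg, so a = −μ/(2ε) = 5.458×10⁶ m.
The apsides satisfy r_p + r_a = 2a, so the perilune radius is 2a − r_a = 1.887×10⁶ m = 1886.6 km.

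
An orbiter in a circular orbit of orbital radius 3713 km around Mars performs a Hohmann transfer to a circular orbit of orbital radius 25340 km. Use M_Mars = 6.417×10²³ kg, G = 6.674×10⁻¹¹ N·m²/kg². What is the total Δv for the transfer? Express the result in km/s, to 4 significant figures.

Δv_total ≈ 1.732 km/s

μ = GM = 6.674×10⁻¹¹ × 6.417×10²³ = 4.283×10¹³ m³/s².
r₁ = 3713 km = 3.713×10⁶ m.
r₂ = 25340 km = 2.534×10⁷ m.
Transfer ellipse a_t = (r₁ + r₂)/2 = 1.453×10⁷ m.
At r₁: circular v_c1 = √(μ/r₁) = 3396 m/s; transfer-periapsis v_p = √[μ(2/r₁ − 1/a_t)] = 4486 m/s.
Δv₁ = v_p − v_c1 = 1089 m/s.
At r₂: circular v_c2 = √(μ/r₂) = 1300 m/s; transfer-apoapsis v_a = √[μ(2/r₂ − 1/a_t)] = 657.3 m/s.
Δv₂ = v_c2 − v_a = 642.8 m/s.
Total Δv = Δv₁ + Δv₂ = 1732 m/s = 1.732 km/s.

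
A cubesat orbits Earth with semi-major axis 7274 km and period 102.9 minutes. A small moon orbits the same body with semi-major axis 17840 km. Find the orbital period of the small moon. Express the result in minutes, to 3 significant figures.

Kepler's third law: T² ∝ a³, so T₂ = T₁ (a₂/a₁)^(3/2).
a₂/a₁ = 2.453, (a₂/a₁)^(3/2) = 3.841.
T₂ = 102.9 × 3.841 = 395.2 minutes.

T₂ ≈ 395 minutes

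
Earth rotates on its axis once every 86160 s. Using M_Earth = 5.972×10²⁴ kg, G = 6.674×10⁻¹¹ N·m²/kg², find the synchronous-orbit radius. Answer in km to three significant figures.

r_sync ≈ 42200 km

μ = GM = 6.674×10⁻¹¹ × 5.972×10²⁴ = 3.986×10¹⁴ m³/s².
A synchronous orbit has period T, so by Kepler's third law a = (μT²/4π²)^(1/3).
μT²/4π² = 3.986×10¹⁴ × (8.616×10⁴)² / 39.48 = 7.495×10²² m³.
a = 4.216×10⁷ m = 42162 km.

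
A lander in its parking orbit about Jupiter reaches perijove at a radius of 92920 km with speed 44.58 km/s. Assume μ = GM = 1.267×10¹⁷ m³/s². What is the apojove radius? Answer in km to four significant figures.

r_p = 9.292×10⁷ m.
Specific energy ε = v²/2 − μ/r = -3.699×10⁸ J/kg, so a = −μ/(2ε) = 1.713×10⁸ m.
The apsides satisfy r_p + r_a = 2a, so the apojove radius is 2a − r_p = 2.497×10⁸ m = 2.4965×10⁵ km.

apojove radius ≈ 2.497×10⁵ km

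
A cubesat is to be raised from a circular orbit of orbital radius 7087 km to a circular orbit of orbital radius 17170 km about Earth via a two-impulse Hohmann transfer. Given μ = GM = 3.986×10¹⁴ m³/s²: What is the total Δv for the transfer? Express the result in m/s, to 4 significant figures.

r₁ = 7087 km = 7.087×10⁶ m.
r₂ = 17170 km = 1.717×10⁷ m.
Transfer ellipse a_t = (r₁ + r₂)/2 = 1.213×10⁷ m.
At r₁: circular v_c1 = √(μ/r₁) = 7500 m/s; transfer-perigee v_p = √[μ(2/r₁ − 1/a_t)] = 8923 m/s.
Δv₁ = v_p − v_c1 = 1424 m/s.
At r₂: circular v_c2 = √(μ/r₂) = 4818 m/s; transfer-apogee v_a = √[μ(2/r₂ − 1/a_t)] = 3683 m/s.
Δv₂ = v_c2 − v_a = 1135 m/s.
Total Δv = Δv₁ + Δv₂ = 2559 m/s.

Δv_total ≈ 2559 m/s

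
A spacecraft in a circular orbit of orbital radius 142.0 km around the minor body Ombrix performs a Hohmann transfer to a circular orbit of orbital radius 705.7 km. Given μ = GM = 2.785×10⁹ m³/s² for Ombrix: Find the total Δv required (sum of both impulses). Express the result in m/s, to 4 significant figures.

Δv_total ≈ 67.12 m/s

r₁ = 142.0 km = 1.420×10⁵ m.
r₂ = 705.7 km = 7.057×10⁵ m.
Transfer ellipse a_t = (r₁ + r₂)/2 = 4.238×10⁵ m.
At r₁: circular v_c1 = √(μ/r₁) = 140.0 m/s; transfer-periapsis v_p = √[μ(2/r₁ − 1/a_t)] = 180.7 m/s.
Δv₁ = v_p − v_c1 = 40.66 m/s.
At r₂: circular v_c2 = √(μ/r₂) = 62.82 m/s; transfer-apoapsis v_a = √[μ(2/r₂ − 1/a_t)] = 36.36 m/s.
Δv₂ = v_c2 − v_a = 26.46 m/s.
Total Δv = Δv₁ + Δv₂ = 67.12 m/s.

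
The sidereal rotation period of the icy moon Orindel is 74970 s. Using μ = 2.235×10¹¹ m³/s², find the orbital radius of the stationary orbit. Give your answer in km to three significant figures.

r_sync ≈ 3170 km

A synchronous orbit has period T, so by Kepler's third law a = (μT²/4π²)^(1/3).
μT²/4π² = 2.235×10¹¹ × (7.497×10⁴)² / 39.48 = 3.182×10¹⁹ m³.
a = 3.169×10⁶ m = 3168.8 km.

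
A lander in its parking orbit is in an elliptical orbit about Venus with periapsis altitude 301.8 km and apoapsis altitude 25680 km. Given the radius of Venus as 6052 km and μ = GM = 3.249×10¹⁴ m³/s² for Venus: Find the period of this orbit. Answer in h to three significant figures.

r_p = 6052 + 301.8 = 6353.8 km = 6.3538×10⁶ m.
r_a = 6052 + 25680 = 31732 km = 3.1732×10⁷ m.
Semi-major axis a = (r_p + r_a)/2 = (6353.8 + 31732)/2 = 19043 km = 1.904×10⁷ m.
By Kepler's third law T = 2π√(a³/μ) = 2π × 4.610×10³ = 2.897×10⁴ s.
= 8.046 h.

T ≈ 8.05 h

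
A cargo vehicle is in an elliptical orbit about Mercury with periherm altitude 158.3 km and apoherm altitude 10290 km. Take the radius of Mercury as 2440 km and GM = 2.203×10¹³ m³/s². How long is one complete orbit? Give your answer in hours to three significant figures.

r_p = 2440 + 158.3 = 2598.3 km = 2.5983×10⁶ m.
r_a = 2440 + 10290 = 12730 km = 1.2730×10⁷ m.
Semi-major axis a = (r_p + r_a)/2 = (2598.3 + 12730)/2 = 7664.1 km = 7.664×10⁶ m.
By Kepler's third law T = 2π√(a³/μ) = 2π × 4.521×10³ = 2.840×10⁴ s.
= 7.890 hours.

T ≈ 7.89 hours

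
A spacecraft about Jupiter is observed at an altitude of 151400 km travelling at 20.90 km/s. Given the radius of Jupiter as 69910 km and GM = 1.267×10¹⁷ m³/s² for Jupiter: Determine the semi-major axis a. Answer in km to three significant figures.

r = 69910 + 151400 = 2.2131×10⁵ km = 2.213×10⁸ m.
Vis-viva rearranged: 1/a = 2/r − v²/μ = 9.037×10⁻⁹ − 3.448×10⁻⁹ = 5.590×10⁻⁹ m⁻¹.
a = 1.789×10⁸ m = 1.7891×10⁵ km.

a ≈ 1.79×10⁵ km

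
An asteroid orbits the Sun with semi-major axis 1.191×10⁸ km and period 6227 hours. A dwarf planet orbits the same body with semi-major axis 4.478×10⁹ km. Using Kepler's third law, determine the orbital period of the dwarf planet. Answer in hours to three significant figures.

Kepler's third law: T² ∝ a³, so T₂ = T₁ (a₂/a₁)^(3/2).
a₂/a₁ = 37.60, (a₂/a₁)^(3/2) = 230.5.
T₂ = 6227 × 230.5 = 1.436×10⁶ hours.

T₂ ≈ 1.44×10⁶ hours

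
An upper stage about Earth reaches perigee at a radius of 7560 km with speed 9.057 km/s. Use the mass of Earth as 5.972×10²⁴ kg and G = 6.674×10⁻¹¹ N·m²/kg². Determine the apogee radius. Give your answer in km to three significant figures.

apogee radius ≈ 26500 km

μ = GM = 6.674×10⁻¹¹ × 5.972×10²⁴ = 3.986×10¹⁴ m³/s².
r_p = 7.560×10⁶ m.
Specific energy ε = v²/2 − μ/r = -1.171×10⁷ J/kg, so a = −μ/(2ε) = 1.702×10⁷ m.
The apsides satisfy r_p + r_a = 2a, so the apogee radius is 2a − r_p = 2.649×10⁷ m = 26487 km.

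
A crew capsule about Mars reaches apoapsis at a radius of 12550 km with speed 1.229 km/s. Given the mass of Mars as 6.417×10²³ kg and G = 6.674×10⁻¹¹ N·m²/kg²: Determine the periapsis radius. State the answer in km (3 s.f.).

periapsis radius ≈ 3570 km

μ = GM = 6.674×10⁻¹¹ × 6.417×10²³ = 4.283×10¹³ m³/s².
r_a = 1.255×10⁷ m.
Specific energy ε = v²/2 − μ/r = -2.657×10⁶ J/kg, so a = −μ/(2ε) = 8.058×10⁶ m.
The apsides satisfy r_p + r_a = 2a, so the periapsis radius is 2a − r_a = 3.567×10⁶ m = 3566.8 km.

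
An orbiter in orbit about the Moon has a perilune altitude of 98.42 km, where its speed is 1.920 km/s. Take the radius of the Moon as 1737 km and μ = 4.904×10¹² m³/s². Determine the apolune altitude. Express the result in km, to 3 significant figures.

r_p = 1737 + 98.42 = 1835.4 km = 1.835×10⁶ m.
Specific energy ε = v²/2 − μ/r = -8.287×10⁵ J/kg, so a = −μ/(2ε) = 2.959×10⁶ m.
The apsides satisfy r_p + r_a = 2a, so the apolune radius is 2a − r_p = 4.083×10⁶ m = 4082.5 km.
Apolune altitude = 4082.5 − 1737 = 2345.5 km.

apolune altitude ≈ 2350 km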